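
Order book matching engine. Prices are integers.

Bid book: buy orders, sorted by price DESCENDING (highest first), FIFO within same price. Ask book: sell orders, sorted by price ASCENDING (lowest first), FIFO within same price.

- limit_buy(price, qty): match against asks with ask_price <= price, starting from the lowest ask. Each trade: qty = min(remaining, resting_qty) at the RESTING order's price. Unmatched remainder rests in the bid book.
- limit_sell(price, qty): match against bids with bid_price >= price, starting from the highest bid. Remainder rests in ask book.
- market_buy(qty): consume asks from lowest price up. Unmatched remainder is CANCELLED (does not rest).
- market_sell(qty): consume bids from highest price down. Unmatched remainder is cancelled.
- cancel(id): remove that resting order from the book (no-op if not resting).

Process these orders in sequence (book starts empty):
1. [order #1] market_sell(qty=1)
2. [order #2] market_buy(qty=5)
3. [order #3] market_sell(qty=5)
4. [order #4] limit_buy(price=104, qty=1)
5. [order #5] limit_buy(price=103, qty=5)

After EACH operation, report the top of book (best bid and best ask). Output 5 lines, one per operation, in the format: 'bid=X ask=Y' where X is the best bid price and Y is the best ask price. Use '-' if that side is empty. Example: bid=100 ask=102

Answer: bid=- ask=-
bid=- ask=-
bid=- ask=-
bid=104 ask=-
bid=104 ask=-

Derivation:
After op 1 [order #1] market_sell(qty=1): fills=none; bids=[-] asks=[-]
After op 2 [order #2] market_buy(qty=5): fills=none; bids=[-] asks=[-]
After op 3 [order #3] market_sell(qty=5): fills=none; bids=[-] asks=[-]
After op 4 [order #4] limit_buy(price=104, qty=1): fills=none; bids=[#4:1@104] asks=[-]
After op 5 [order #5] limit_buy(price=103, qty=5): fills=none; bids=[#4:1@104 #5:5@103] asks=[-]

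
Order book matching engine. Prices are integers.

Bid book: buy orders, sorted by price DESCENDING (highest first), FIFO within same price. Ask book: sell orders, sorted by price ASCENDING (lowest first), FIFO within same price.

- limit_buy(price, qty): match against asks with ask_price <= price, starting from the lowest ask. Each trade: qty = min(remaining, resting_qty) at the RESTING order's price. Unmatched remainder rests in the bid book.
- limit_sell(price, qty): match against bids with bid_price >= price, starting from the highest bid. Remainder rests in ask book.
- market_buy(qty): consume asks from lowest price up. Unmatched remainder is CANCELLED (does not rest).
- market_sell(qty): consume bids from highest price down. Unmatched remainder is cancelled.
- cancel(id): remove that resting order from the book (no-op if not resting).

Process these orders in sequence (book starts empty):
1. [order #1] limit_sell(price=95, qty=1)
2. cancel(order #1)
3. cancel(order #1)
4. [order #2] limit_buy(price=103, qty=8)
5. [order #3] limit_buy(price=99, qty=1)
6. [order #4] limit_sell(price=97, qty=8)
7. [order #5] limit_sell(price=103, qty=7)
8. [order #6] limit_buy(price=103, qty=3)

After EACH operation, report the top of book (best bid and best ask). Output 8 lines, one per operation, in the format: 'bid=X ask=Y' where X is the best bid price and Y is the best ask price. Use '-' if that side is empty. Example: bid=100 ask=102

After op 1 [order #1] limit_sell(price=95, qty=1): fills=none; bids=[-] asks=[#1:1@95]
After op 2 cancel(order #1): fills=none; bids=[-] asks=[-]
After op 3 cancel(order #1): fills=none; bids=[-] asks=[-]
After op 4 [order #2] limit_buy(price=103, qty=8): fills=none; bids=[#2:8@103] asks=[-]
After op 5 [order #3] limit_buy(price=99, qty=1): fills=none; bids=[#2:8@103 #3:1@99] asks=[-]
After op 6 [order #4] limit_sell(price=97, qty=8): fills=#2x#4:8@103; bids=[#3:1@99] asks=[-]
After op 7 [order #5] limit_sell(price=103, qty=7): fills=none; bids=[#3:1@99] asks=[#5:7@103]
After op 8 [order #6] limit_buy(price=103, qty=3): fills=#6x#5:3@103; bids=[#3:1@99] asks=[#5:4@103]

Answer: bid=- ask=95
bid=- ask=-
bid=- ask=-
bid=103 ask=-
bid=103 ask=-
bid=99 ask=-
bid=99 ask=103
bid=99 ask=103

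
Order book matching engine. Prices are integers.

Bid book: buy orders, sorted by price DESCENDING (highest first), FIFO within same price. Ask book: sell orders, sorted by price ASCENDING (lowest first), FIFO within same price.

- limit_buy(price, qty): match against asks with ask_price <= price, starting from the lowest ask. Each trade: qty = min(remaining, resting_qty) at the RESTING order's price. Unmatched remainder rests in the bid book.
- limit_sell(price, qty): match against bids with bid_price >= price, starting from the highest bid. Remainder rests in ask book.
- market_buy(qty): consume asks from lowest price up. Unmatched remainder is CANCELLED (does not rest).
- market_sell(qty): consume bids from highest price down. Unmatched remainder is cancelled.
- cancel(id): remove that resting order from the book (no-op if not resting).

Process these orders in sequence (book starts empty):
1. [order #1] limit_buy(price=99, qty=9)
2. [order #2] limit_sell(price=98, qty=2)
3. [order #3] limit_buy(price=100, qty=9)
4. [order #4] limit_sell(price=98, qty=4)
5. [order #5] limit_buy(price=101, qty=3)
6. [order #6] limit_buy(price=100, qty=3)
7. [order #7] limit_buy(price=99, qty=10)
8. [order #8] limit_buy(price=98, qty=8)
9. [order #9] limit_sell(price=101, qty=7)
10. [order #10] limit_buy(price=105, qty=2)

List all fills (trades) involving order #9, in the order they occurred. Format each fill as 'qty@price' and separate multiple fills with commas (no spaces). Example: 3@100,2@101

After op 1 [order #1] limit_buy(price=99, qty=9): fills=none; bids=[#1:9@99] asks=[-]
After op 2 [order #2] limit_sell(price=98, qty=2): fills=#1x#2:2@99; bids=[#1:7@99] asks=[-]
After op 3 [order #3] limit_buy(price=100, qty=9): fills=none; bids=[#3:9@100 #1:7@99] asks=[-]
After op 4 [order #4] limit_sell(price=98, qty=4): fills=#3x#4:4@100; bids=[#3:5@100 #1:7@99] asks=[-]
After op 5 [order #5] limit_buy(price=101, qty=3): fills=none; bids=[#5:3@101 #3:5@100 #1:7@99] asks=[-]
After op 6 [order #6] limit_buy(price=100, qty=3): fills=none; bids=[#5:3@101 #3:5@100 #6:3@100 #1:7@99] asks=[-]
After op 7 [order #7] limit_buy(price=99, qty=10): fills=none; bids=[#5:3@101 #3:5@100 #6:3@100 #1:7@99 #7:10@99] asks=[-]
After op 8 [order #8] limit_buy(price=98, qty=8): fills=none; bids=[#5:3@101 #3:5@100 #6:3@100 #1:7@99 #7:10@99 #8:8@98] asks=[-]
After op 9 [order #9] limit_sell(price=101, qty=7): fills=#5x#9:3@101; bids=[#3:5@100 #6:3@100 #1:7@99 #7:10@99 #8:8@98] asks=[#9:4@101]
After op 10 [order #10] limit_buy(price=105, qty=2): fills=#10x#9:2@101; bids=[#3:5@100 #6:3@100 #1:7@99 #7:10@99 #8:8@98] asks=[#9:2@101]

Answer: 3@101,2@101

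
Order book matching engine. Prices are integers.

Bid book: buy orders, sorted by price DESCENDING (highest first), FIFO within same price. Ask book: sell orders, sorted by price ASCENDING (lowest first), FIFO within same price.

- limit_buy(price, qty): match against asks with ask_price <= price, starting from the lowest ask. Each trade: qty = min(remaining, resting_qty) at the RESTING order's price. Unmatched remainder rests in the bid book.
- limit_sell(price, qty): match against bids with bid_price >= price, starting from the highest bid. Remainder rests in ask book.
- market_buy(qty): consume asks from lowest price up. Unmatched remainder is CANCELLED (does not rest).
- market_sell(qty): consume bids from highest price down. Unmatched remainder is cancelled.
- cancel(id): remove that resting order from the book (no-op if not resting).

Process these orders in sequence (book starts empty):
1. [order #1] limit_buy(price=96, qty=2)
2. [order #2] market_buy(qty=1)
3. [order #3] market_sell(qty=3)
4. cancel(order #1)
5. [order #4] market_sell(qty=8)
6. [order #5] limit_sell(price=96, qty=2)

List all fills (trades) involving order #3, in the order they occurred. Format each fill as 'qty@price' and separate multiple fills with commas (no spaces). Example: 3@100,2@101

After op 1 [order #1] limit_buy(price=96, qty=2): fills=none; bids=[#1:2@96] asks=[-]
After op 2 [order #2] market_buy(qty=1): fills=none; bids=[#1:2@96] asks=[-]
After op 3 [order #3] market_sell(qty=3): fills=#1x#3:2@96; bids=[-] asks=[-]
After op 4 cancel(order #1): fills=none; bids=[-] asks=[-]
After op 5 [order #4] market_sell(qty=8): fills=none; bids=[-] asks=[-]
After op 6 [order #5] limit_sell(price=96, qty=2): fills=none; bids=[-] asks=[#5:2@96]

Answer: 2@96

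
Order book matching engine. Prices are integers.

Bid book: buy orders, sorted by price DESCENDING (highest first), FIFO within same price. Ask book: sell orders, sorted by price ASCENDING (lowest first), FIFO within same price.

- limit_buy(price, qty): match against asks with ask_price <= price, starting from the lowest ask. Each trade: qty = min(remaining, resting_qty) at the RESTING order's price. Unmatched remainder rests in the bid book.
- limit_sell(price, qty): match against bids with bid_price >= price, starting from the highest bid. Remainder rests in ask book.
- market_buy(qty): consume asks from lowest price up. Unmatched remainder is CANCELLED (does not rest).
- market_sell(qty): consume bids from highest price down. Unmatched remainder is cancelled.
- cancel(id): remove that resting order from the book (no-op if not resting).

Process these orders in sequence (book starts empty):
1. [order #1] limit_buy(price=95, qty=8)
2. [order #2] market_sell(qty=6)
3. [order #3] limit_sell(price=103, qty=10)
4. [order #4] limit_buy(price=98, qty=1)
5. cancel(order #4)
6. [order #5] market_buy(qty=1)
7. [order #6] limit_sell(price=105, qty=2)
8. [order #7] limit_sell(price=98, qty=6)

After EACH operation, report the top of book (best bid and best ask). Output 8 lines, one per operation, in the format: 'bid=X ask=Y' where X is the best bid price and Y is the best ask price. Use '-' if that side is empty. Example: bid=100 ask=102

After op 1 [order #1] limit_buy(price=95, qty=8): fills=none; bids=[#1:8@95] asks=[-]
After op 2 [order #2] market_sell(qty=6): fills=#1x#2:6@95; bids=[#1:2@95] asks=[-]
After op 3 [order #3] limit_sell(price=103, qty=10): fills=none; bids=[#1:2@95] asks=[#3:10@103]
After op 4 [order #4] limit_buy(price=98, qty=1): fills=none; bids=[#4:1@98 #1:2@95] asks=[#3:10@103]
After op 5 cancel(order #4): fills=none; bids=[#1:2@95] asks=[#3:10@103]
After op 6 [order #5] market_buy(qty=1): fills=#5x#3:1@103; bids=[#1:2@95] asks=[#3:9@103]
After op 7 [order #6] limit_sell(price=105, qty=2): fills=none; bids=[#1:2@95] asks=[#3:9@103 #6:2@105]
After op 8 [order #7] limit_sell(price=98, qty=6): fills=none; bids=[#1:2@95] asks=[#7:6@98 #3:9@103 #6:2@105]

Answer: bid=95 ask=-
bid=95 ask=-
bid=95 ask=103
bid=98 ask=103
bid=95 ask=103
bid=95 ask=103
bid=95 ask=103
bid=95 ask=98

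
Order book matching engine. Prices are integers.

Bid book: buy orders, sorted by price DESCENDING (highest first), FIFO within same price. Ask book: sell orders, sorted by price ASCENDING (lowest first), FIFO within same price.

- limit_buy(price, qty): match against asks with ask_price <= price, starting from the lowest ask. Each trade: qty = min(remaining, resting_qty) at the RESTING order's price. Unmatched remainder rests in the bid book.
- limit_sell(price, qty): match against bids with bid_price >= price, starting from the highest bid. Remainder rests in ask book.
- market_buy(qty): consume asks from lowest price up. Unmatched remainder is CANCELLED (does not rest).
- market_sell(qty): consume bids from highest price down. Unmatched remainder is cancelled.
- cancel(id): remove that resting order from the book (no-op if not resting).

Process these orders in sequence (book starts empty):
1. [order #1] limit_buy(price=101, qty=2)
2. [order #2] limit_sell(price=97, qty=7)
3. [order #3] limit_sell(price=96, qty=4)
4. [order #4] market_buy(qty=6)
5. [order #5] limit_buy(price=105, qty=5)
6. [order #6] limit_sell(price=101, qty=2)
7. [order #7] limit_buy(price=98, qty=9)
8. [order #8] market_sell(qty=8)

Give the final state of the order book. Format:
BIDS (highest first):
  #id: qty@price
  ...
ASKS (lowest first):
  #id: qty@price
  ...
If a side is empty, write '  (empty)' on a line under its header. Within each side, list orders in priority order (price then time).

Answer: BIDS (highest first):
  #7: 1@98
ASKS (lowest first):
  (empty)

Derivation:
After op 1 [order #1] limit_buy(price=101, qty=2): fills=none; bids=[#1:2@101] asks=[-]
After op 2 [order #2] limit_sell(price=97, qty=7): fills=#1x#2:2@101; bids=[-] asks=[#2:5@97]
After op 3 [order #3] limit_sell(price=96, qty=4): fills=none; bids=[-] asks=[#3:4@96 #2:5@97]
After op 4 [order #4] market_buy(qty=6): fills=#4x#3:4@96 #4x#2:2@97; bids=[-] asks=[#2:3@97]
After op 5 [order #5] limit_buy(price=105, qty=5): fills=#5x#2:3@97; bids=[#5:2@105] asks=[-]
After op 6 [order #6] limit_sell(price=101, qty=2): fills=#5x#6:2@105; bids=[-] asks=[-]
After op 7 [order #7] limit_buy(price=98, qty=9): fills=none; bids=[#7:9@98] asks=[-]
After op 8 [order #8] market_sell(qty=8): fills=#7x#8:8@98; bids=[#7:1@98] asks=[-]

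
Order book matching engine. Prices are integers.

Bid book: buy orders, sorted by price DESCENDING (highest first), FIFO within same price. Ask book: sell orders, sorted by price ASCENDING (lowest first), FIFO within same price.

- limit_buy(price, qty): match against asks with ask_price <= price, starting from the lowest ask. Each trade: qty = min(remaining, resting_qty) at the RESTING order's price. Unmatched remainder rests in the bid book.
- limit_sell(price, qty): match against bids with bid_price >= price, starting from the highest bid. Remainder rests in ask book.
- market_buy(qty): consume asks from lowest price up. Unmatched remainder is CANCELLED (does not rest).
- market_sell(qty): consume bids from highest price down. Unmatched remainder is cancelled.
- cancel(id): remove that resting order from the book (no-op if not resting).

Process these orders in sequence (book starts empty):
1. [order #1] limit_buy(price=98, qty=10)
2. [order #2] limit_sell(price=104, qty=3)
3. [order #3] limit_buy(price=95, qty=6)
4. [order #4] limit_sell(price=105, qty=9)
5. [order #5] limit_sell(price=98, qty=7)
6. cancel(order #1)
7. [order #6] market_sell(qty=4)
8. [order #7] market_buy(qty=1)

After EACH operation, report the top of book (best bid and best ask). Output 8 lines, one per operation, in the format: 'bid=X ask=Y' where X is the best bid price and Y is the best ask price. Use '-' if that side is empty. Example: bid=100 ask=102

Answer: bid=98 ask=-
bid=98 ask=104
bid=98 ask=104
bid=98 ask=104
bid=98 ask=104
bid=95 ask=104
bid=95 ask=104
bid=95 ask=104

Derivation:
After op 1 [order #1] limit_buy(price=98, qty=10): fills=none; bids=[#1:10@98] asks=[-]
After op 2 [order #2] limit_sell(price=104, qty=3): fills=none; bids=[#1:10@98] asks=[#2:3@104]
After op 3 [order #3] limit_buy(price=95, qty=6): fills=none; bids=[#1:10@98 #3:6@95] asks=[#2:3@104]
After op 4 [order #4] limit_sell(price=105, qty=9): fills=none; bids=[#1:10@98 #3:6@95] asks=[#2:3@104 #4:9@105]
After op 5 [order #5] limit_sell(price=98, qty=7): fills=#1x#5:7@98; bids=[#1:3@98 #3:6@95] asks=[#2:3@104 #4:9@105]
After op 6 cancel(order #1): fills=none; bids=[#3:6@95] asks=[#2:3@104 #4:9@105]
After op 7 [order #6] market_sell(qty=4): fills=#3x#6:4@95; bids=[#3:2@95] asks=[#2:3@104 #4:9@105]
After op 8 [order #7] market_buy(qty=1): fills=#7x#2:1@104; bids=[#3:2@95] asks=[#2:2@104 #4:9@105]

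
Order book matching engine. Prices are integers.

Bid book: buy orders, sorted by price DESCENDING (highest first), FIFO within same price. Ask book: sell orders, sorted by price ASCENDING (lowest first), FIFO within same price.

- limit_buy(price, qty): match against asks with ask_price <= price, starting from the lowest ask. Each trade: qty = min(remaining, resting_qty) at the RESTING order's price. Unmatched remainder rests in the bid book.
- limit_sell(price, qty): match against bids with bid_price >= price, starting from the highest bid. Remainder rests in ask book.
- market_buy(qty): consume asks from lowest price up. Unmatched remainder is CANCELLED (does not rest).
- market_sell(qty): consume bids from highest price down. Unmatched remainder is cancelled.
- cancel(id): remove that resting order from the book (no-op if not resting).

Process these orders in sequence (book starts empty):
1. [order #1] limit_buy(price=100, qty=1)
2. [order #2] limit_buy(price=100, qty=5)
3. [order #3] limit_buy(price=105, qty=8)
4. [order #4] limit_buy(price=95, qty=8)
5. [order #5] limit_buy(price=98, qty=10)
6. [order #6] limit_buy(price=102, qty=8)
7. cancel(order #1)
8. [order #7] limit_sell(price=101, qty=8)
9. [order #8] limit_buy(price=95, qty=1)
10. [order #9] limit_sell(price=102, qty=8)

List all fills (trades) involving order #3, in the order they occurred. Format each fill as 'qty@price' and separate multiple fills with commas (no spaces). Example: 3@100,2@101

Answer: 8@105

Derivation:
After op 1 [order #1] limit_buy(price=100, qty=1): fills=none; bids=[#1:1@100] asks=[-]
After op 2 [order #2] limit_buy(price=100, qty=5): fills=none; bids=[#1:1@100 #2:5@100] asks=[-]
After op 3 [order #3] limit_buy(price=105, qty=8): fills=none; bids=[#3:8@105 #1:1@100 #2:5@100] asks=[-]
After op 4 [order #4] limit_buy(price=95, qty=8): fills=none; bids=[#3:8@105 #1:1@100 #2:5@100 #4:8@95] asks=[-]
After op 5 [order #5] limit_buy(price=98, qty=10): fills=none; bids=[#3:8@105 #1:1@100 #2:5@100 #5:10@98 #4:8@95] asks=[-]
After op 6 [order #6] limit_buy(price=102, qty=8): fills=none; bids=[#3:8@105 #6:8@102 #1:1@100 #2:5@100 #5:10@98 #4:8@95] asks=[-]
After op 7 cancel(order #1): fills=none; bids=[#3:8@105 #6:8@102 #2:5@100 #5:10@98 #4:8@95] asks=[-]
After op 8 [order #7] limit_sell(price=101, qty=8): fills=#3x#7:8@105; bids=[#6:8@102 #2:5@100 #5:10@98 #4:8@95] asks=[-]
After op 9 [order #8] limit_buy(price=95, qty=1): fills=none; bids=[#6:8@102 #2:5@100 #5:10@98 #4:8@95 #8:1@95] asks=[-]
After op 10 [order #9] limit_sell(price=102, qty=8): fills=#6x#9:8@102; bids=[#2:5@100 #5:10@98 #4:8@95 #8:1@95] asks=[-]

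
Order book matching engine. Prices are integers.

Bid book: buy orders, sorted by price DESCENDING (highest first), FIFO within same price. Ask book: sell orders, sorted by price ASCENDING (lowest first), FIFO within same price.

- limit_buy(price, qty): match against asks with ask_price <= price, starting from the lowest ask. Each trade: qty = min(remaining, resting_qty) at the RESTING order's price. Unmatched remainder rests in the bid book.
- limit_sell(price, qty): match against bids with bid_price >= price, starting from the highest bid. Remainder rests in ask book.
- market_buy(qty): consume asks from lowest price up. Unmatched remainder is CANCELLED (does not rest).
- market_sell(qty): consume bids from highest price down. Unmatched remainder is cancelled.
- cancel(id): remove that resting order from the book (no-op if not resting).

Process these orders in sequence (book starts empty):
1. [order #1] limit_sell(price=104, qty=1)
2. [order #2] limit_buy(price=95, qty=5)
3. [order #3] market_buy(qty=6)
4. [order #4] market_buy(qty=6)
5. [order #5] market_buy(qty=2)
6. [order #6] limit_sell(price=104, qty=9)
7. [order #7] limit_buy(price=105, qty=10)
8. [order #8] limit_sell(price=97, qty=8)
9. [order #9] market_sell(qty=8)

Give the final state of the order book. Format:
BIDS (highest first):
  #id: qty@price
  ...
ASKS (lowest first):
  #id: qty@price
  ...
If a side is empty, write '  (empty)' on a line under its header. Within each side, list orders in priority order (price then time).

Answer: BIDS (highest first):
  (empty)
ASKS (lowest first):
  #8: 7@97

Derivation:
After op 1 [order #1] limit_sell(price=104, qty=1): fills=none; bids=[-] asks=[#1:1@104]
After op 2 [order #2] limit_buy(price=95, qty=5): fills=none; bids=[#2:5@95] asks=[#1:1@104]
After op 3 [order #3] market_buy(qty=6): fills=#3x#1:1@104; bids=[#2:5@95] asks=[-]
After op 4 [order #4] market_buy(qty=6): fills=none; bids=[#2:5@95] asks=[-]
After op 5 [order #5] market_buy(qty=2): fills=none; bids=[#2:5@95] asks=[-]
After op 6 [order #6] limit_sell(price=104, qty=9): fills=none; bids=[#2:5@95] asks=[#6:9@104]
After op 7 [order #7] limit_buy(price=105, qty=10): fills=#7x#6:9@104; bids=[#7:1@105 #2:5@95] asks=[-]
After op 8 [order #8] limit_sell(price=97, qty=8): fills=#7x#8:1@105; bids=[#2:5@95] asks=[#8:7@97]
After op 9 [order #9] market_sell(qty=8): fills=#2x#9:5@95; bids=[-] asks=[#8:7@97]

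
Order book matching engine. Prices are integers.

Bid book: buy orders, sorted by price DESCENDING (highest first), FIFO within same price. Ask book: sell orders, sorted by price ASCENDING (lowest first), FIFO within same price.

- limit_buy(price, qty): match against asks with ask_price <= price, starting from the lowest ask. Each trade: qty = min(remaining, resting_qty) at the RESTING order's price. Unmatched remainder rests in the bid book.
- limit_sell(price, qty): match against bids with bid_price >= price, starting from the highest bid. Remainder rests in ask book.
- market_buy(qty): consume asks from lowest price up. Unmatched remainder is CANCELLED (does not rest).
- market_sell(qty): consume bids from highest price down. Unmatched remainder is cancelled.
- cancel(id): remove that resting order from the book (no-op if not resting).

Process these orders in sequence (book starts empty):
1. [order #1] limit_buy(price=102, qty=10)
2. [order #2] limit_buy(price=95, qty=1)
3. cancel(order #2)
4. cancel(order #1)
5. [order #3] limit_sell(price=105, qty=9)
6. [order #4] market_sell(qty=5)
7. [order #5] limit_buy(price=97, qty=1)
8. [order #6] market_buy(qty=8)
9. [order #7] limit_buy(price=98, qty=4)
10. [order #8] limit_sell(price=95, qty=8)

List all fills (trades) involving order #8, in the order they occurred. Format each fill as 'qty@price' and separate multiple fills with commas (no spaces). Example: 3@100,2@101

Answer: 4@98,1@97

Derivation:
After op 1 [order #1] limit_buy(price=102, qty=10): fills=none; bids=[#1:10@102] asks=[-]
After op 2 [order #2] limit_buy(price=95, qty=1): fills=none; bids=[#1:10@102 #2:1@95] asks=[-]
After op 3 cancel(order #2): fills=none; bids=[#1:10@102] asks=[-]
After op 4 cancel(order #1): fills=none; bids=[-] asks=[-]
After op 5 [order #3] limit_sell(price=105, qty=9): fills=none; bids=[-] asks=[#3:9@105]
After op 6 [order #4] market_sell(qty=5): fills=none; bids=[-] asks=[#3:9@105]
After op 7 [order #5] limit_buy(price=97, qty=1): fills=none; bids=[#5:1@97] asks=[#3:9@105]
After op 8 [order #6] market_buy(qty=8): fills=#6x#3:8@105; bids=[#5:1@97] asks=[#3:1@105]
After op 9 [order #7] limit_buy(price=98, qty=4): fills=none; bids=[#7:4@98 #5:1@97] asks=[#3:1@105]
After op 10 [order #8] limit_sell(price=95, qty=8): fills=#7x#8:4@98 #5x#8:1@97; bids=[-] asks=[#8:3@95 #3:1@105]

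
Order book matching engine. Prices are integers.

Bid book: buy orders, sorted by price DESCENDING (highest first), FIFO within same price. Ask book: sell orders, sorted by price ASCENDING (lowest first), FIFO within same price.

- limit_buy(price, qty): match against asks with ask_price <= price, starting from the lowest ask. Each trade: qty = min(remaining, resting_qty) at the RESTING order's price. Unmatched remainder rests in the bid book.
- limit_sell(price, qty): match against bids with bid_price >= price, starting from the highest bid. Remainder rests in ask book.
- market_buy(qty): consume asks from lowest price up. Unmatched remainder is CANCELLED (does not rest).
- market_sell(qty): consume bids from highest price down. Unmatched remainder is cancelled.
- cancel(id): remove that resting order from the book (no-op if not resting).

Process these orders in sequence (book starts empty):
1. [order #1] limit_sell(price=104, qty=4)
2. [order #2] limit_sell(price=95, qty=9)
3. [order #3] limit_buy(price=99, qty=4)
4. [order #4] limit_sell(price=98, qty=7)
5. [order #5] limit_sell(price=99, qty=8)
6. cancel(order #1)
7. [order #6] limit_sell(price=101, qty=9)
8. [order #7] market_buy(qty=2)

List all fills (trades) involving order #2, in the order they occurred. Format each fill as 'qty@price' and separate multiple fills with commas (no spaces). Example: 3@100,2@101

Answer: 4@95,2@95

Derivation:
After op 1 [order #1] limit_sell(price=104, qty=4): fills=none; bids=[-] asks=[#1:4@104]
After op 2 [order #2] limit_sell(price=95, qty=9): fills=none; bids=[-] asks=[#2:9@95 #1:4@104]
After op 3 [order #3] limit_buy(price=99, qty=4): fills=#3x#2:4@95; bids=[-] asks=[#2:5@95 #1:4@104]
After op 4 [order #4] limit_sell(price=98, qty=7): fills=none; bids=[-] asks=[#2:5@95 #4:7@98 #1:4@104]
After op 5 [order #5] limit_sell(price=99, qty=8): fills=none; bids=[-] asks=[#2:5@95 #4:7@98 #5:8@99 #1:4@104]
After op 6 cancel(order #1): fills=none; bids=[-] asks=[#2:5@95 #4:7@98 #5:8@99]
After op 7 [order #6] limit_sell(price=101, qty=9): fills=none; bids=[-] asks=[#2:5@95 #4:7@98 #5:8@99 #6:9@101]
After op 8 [order #7] market_buy(qty=2): fills=#7x#2:2@95; bids=[-] asks=[#2:3@95 #4:7@98 #5:8@99 #6:9@101]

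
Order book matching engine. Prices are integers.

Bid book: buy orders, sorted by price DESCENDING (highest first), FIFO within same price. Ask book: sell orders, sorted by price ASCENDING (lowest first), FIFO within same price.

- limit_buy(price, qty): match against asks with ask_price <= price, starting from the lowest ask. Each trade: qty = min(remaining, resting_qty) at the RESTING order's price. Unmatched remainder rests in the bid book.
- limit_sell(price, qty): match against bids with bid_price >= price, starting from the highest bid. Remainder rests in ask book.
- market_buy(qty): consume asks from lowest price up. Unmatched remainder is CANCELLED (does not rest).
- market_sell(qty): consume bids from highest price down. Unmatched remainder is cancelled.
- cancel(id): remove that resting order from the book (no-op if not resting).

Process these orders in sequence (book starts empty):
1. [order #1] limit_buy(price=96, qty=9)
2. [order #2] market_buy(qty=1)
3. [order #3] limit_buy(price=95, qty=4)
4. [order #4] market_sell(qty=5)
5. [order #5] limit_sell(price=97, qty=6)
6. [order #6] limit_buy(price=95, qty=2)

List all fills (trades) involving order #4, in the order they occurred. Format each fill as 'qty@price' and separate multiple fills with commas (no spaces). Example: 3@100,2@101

Answer: 5@96

Derivation:
After op 1 [order #1] limit_buy(price=96, qty=9): fills=none; bids=[#1:9@96] asks=[-]
After op 2 [order #2] market_buy(qty=1): fills=none; bids=[#1:9@96] asks=[-]
After op 3 [order #3] limit_buy(price=95, qty=4): fills=none; bids=[#1:9@96 #3:4@95] asks=[-]
After op 4 [order #4] market_sell(qty=5): fills=#1x#4:5@96; bids=[#1:4@96 #3:4@95] asks=[-]
After op 5 [order #5] limit_sell(price=97, qty=6): fills=none; bids=[#1:4@96 #3:4@95] asks=[#5:6@97]
After op 6 [order #6] limit_buy(price=95, qty=2): fills=none; bids=[#1:4@96 #3:4@95 #6:2@95] asks=[#5:6@97]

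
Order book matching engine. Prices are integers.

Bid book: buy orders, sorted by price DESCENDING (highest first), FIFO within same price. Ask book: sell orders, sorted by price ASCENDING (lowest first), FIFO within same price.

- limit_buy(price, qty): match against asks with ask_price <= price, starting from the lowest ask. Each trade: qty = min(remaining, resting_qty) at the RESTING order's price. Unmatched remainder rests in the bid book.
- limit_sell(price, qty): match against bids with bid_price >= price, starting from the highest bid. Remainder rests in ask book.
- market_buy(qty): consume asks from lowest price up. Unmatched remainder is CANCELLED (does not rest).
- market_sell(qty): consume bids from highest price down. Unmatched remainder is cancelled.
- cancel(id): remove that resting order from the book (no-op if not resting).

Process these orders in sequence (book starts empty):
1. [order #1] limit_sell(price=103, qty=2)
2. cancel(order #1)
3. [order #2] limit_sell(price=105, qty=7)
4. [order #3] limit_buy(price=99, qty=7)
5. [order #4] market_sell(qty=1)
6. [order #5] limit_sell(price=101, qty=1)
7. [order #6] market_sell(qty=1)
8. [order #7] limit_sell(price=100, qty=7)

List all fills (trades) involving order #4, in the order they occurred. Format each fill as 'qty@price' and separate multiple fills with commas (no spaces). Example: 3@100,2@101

After op 1 [order #1] limit_sell(price=103, qty=2): fills=none; bids=[-] asks=[#1:2@103]
After op 2 cancel(order #1): fills=none; bids=[-] asks=[-]
After op 3 [order #2] limit_sell(price=105, qty=7): fills=none; bids=[-] asks=[#2:7@105]
After op 4 [order #3] limit_buy(price=99, qty=7): fills=none; bids=[#3:7@99] asks=[#2:7@105]
After op 5 [order #4] market_sell(qty=1): fills=#3x#4:1@99; bids=[#3:6@99] asks=[#2:7@105]
After op 6 [order #5] limit_sell(price=101, qty=1): fills=none; bids=[#3:6@99] asks=[#5:1@101 #2:7@105]
After op 7 [order #6] market_sell(qty=1): fills=#3x#6:1@99; bids=[#3:5@99] asks=[#5:1@101 #2:7@105]
After op 8 [order #7] limit_sell(price=100, qty=7): fills=none; bids=[#3:5@99] asks=[#7:7@100 #5:1@101 #2:7@105]

Answer: 1@99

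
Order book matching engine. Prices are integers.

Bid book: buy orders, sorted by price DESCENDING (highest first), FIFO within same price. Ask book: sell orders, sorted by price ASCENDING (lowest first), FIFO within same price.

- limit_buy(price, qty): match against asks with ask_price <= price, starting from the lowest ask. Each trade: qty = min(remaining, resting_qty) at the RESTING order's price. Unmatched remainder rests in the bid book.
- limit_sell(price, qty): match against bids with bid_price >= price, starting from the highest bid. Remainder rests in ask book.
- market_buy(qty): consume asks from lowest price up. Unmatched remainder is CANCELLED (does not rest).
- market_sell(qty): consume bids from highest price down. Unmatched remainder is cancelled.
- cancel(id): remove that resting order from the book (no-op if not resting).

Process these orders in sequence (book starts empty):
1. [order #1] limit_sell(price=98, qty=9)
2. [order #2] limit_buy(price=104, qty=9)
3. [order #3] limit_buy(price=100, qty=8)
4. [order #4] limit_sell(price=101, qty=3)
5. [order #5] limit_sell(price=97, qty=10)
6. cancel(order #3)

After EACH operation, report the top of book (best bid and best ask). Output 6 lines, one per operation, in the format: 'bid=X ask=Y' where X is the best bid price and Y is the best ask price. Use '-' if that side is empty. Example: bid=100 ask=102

After op 1 [order #1] limit_sell(price=98, qty=9): fills=none; bids=[-] asks=[#1:9@98]
After op 2 [order #2] limit_buy(price=104, qty=9): fills=#2x#1:9@98; bids=[-] asks=[-]
After op 3 [order #3] limit_buy(price=100, qty=8): fills=none; bids=[#3:8@100] asks=[-]
After op 4 [order #4] limit_sell(price=101, qty=3): fills=none; bids=[#3:8@100] asks=[#4:3@101]
After op 5 [order #5] limit_sell(price=97, qty=10): fills=#3x#5:8@100; bids=[-] asks=[#5:2@97 #4:3@101]
After op 6 cancel(order #3): fills=none; bids=[-] asks=[#5:2@97 #4:3@101]

Answer: bid=- ask=98
bid=- ask=-
bid=100 ask=-
bid=100 ask=101
bid=- ask=97
bid=- ask=97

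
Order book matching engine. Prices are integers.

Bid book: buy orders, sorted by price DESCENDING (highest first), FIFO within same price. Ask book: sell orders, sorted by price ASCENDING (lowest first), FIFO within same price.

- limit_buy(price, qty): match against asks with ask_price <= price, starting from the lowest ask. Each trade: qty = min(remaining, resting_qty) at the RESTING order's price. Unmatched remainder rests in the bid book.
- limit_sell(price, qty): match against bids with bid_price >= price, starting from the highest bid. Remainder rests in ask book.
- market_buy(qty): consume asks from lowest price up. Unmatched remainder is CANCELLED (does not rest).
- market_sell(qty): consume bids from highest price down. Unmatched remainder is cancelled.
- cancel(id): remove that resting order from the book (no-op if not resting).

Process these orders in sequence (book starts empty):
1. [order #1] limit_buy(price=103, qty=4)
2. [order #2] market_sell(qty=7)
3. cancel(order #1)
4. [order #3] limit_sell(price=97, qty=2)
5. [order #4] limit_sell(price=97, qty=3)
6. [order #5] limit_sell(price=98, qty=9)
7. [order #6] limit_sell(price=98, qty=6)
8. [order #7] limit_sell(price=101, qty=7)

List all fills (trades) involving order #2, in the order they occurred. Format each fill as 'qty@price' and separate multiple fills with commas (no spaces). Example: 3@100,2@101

Answer: 4@103

Derivation:
After op 1 [order #1] limit_buy(price=103, qty=4): fills=none; bids=[#1:4@103] asks=[-]
After op 2 [order #2] market_sell(qty=7): fills=#1x#2:4@103; bids=[-] asks=[-]
After op 3 cancel(order #1): fills=none; bids=[-] asks=[-]
After op 4 [order #3] limit_sell(price=97, qty=2): fills=none; bids=[-] asks=[#3:2@97]
After op 5 [order #4] limit_sell(price=97, qty=3): fills=none; bids=[-] asks=[#3:2@97 #4:3@97]
After op 6 [order #5] limit_sell(price=98, qty=9): fills=none; bids=[-] asks=[#3:2@97 #4:3@97 #5:9@98]
After op 7 [order #6] limit_sell(price=98, qty=6): fills=none; bids=[-] asks=[#3:2@97 #4:3@97 #5:9@98 #6:6@98]
After op 8 [order #7] limit_sell(price=101, qty=7): fills=none; bids=[-] asks=[#3:2@97 #4:3@97 #5:9@98 #6:6@98 #7:7@101]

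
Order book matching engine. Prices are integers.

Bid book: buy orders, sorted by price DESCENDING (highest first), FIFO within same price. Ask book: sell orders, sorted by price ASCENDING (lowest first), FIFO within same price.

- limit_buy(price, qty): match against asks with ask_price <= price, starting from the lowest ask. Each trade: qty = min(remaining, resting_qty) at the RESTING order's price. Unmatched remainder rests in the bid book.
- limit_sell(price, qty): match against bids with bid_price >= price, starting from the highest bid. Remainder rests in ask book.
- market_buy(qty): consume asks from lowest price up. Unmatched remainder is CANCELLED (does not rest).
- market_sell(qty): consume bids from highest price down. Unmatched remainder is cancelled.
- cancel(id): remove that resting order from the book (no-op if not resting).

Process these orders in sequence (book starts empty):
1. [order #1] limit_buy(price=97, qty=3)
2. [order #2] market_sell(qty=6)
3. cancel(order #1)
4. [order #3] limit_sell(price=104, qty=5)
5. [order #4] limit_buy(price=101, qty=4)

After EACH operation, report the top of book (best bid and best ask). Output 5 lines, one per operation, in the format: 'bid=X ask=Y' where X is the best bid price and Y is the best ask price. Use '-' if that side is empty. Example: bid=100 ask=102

Answer: bid=97 ask=-
bid=- ask=-
bid=- ask=-
bid=- ask=104
bid=101 ask=104

Derivation:
After op 1 [order #1] limit_buy(price=97, qty=3): fills=none; bids=[#1:3@97] asks=[-]
After op 2 [order #2] market_sell(qty=6): fills=#1x#2:3@97; bids=[-] asks=[-]
After op 3 cancel(order #1): fills=none; bids=[-] asks=[-]
After op 4 [order #3] limit_sell(price=104, qty=5): fills=none; bids=[-] asks=[#3:5@104]
After op 5 [order #4] limit_buy(price=101, qty=4): fills=none; bids=[#4:4@101] asks=[#3:5@104]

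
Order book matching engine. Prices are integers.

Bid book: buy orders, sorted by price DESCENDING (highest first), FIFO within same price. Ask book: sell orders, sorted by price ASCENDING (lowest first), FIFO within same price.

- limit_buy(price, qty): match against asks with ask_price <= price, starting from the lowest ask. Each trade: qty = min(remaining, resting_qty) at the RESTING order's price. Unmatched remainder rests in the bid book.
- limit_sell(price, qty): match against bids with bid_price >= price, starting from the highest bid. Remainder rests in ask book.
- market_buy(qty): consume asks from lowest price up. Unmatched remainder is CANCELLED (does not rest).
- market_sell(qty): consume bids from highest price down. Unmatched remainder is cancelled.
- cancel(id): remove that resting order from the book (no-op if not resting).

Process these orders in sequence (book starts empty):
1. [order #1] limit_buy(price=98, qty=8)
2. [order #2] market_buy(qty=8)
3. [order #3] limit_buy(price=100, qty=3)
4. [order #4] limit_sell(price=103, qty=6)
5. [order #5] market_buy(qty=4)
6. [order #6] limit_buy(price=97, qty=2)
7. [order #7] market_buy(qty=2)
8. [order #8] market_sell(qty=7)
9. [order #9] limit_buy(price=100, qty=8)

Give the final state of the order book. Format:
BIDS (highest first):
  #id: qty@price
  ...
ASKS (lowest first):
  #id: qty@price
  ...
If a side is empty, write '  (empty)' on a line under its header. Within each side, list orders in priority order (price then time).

After op 1 [order #1] limit_buy(price=98, qty=8): fills=none; bids=[#1:8@98] asks=[-]
After op 2 [order #2] market_buy(qty=8): fills=none; bids=[#1:8@98] asks=[-]
After op 3 [order #3] limit_buy(price=100, qty=3): fills=none; bids=[#3:3@100 #1:8@98] asks=[-]
After op 4 [order #4] limit_sell(price=103, qty=6): fills=none; bids=[#3:3@100 #1:8@98] asks=[#4:6@103]
After op 5 [order #5] market_buy(qty=4): fills=#5x#4:4@103; bids=[#3:3@100 #1:8@98] asks=[#4:2@103]
After op 6 [order #6] limit_buy(price=97, qty=2): fills=none; bids=[#3:3@100 #1:8@98 #6:2@97] asks=[#4:2@103]
After op 7 [order #7] market_buy(qty=2): fills=#7x#4:2@103; bids=[#3:3@100 #1:8@98 #6:2@97] asks=[-]
After op 8 [order #8] market_sell(qty=7): fills=#3x#8:3@100 #1x#8:4@98; bids=[#1:4@98 #6:2@97] asks=[-]
After op 9 [order #9] limit_buy(price=100, qty=8): fills=none; bids=[#9:8@100 #1:4@98 #6:2@97] asks=[-]

Answer: BIDS (highest first):
  #9: 8@100
  #1: 4@98
  #6: 2@97
ASKS (lowest first):
  (empty)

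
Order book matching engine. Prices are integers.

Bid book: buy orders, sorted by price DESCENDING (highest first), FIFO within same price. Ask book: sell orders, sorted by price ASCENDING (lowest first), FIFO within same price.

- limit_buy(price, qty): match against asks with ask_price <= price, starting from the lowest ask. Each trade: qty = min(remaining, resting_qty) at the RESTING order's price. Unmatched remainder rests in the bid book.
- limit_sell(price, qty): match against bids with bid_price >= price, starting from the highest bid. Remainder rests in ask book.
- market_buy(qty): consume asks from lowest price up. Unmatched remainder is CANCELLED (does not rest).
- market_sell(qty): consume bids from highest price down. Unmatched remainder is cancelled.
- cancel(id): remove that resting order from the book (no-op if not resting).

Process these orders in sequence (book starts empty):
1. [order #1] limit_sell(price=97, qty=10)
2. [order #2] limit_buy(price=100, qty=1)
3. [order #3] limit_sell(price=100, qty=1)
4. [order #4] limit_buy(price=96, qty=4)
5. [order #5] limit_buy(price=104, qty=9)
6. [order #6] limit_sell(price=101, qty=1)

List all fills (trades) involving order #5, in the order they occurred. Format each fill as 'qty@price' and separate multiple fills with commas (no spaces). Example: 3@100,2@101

Answer: 9@97

Derivation:
After op 1 [order #1] limit_sell(price=97, qty=10): fills=none; bids=[-] asks=[#1:10@97]
After op 2 [order #2] limit_buy(price=100, qty=1): fills=#2x#1:1@97; bids=[-] asks=[#1:9@97]
After op 3 [order #3] limit_sell(price=100, qty=1): fills=none; bids=[-] asks=[#1:9@97 #3:1@100]
After op 4 [order #4] limit_buy(price=96, qty=4): fills=none; bids=[#4:4@96] asks=[#1:9@97 #3:1@100]
After op 5 [order #5] limit_buy(price=104, qty=9): fills=#5x#1:9@97; bids=[#4:4@96] asks=[#3:1@100]
After op 6 [order #6] limit_sell(price=101, qty=1): fills=none; bids=[#4:4@96] asks=[#3:1@100 #6:1@101]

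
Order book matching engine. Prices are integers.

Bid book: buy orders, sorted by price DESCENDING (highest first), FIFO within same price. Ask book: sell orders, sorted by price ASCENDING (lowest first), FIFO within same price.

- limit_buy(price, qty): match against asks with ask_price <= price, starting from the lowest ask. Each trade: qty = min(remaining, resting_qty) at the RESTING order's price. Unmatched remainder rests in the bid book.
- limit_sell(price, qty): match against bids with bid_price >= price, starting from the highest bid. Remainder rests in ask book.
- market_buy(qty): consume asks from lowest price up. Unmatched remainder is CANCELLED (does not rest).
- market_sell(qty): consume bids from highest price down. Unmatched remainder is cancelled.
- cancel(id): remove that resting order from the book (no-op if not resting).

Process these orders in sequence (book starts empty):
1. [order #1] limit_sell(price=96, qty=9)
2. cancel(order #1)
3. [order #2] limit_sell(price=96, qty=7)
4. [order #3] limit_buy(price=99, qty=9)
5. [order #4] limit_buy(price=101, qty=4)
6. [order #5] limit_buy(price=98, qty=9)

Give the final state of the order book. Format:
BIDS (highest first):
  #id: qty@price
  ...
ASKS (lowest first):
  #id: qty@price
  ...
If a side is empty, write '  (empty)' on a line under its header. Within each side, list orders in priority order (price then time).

After op 1 [order #1] limit_sell(price=96, qty=9): fills=none; bids=[-] asks=[#1:9@96]
After op 2 cancel(order #1): fills=none; bids=[-] asks=[-]
After op 3 [order #2] limit_sell(price=96, qty=7): fills=none; bids=[-] asks=[#2:7@96]
After op 4 [order #3] limit_buy(price=99, qty=9): fills=#3x#2:7@96; bids=[#3:2@99] asks=[-]
After op 5 [order #4] limit_buy(price=101, qty=4): fills=none; bids=[#4:4@101 #3:2@99] asks=[-]
After op 6 [order #5] limit_buy(price=98, qty=9): fills=none; bids=[#4:4@101 #3:2@99 #5:9@98] asks=[-]

Answer: BIDS (highest first):
  #4: 4@101
  #3: 2@99
  #5: 9@98
ASKS (lowest first):
  (empty)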